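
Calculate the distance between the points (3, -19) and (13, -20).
Using the distance formula: d = sqrt((x₂-x₁)² + (y₂-y₁)²)
dx = 13 - 3 = 10
dy = (-20) - (-19) = -1
d = sqrt(10² + (-1)²) = sqrt(100 + 1) = sqrt(101) = 10.05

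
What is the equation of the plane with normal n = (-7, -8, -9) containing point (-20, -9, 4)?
d = n·P = (-7)(-20) + (-8)(-9) + (-9)(4) = 176
Plane: -7x - 8y - 9z = 176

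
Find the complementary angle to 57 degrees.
Complementary angles sum to 90 degrees.
Other angle = 90 - 57
Other angle = 33 degrees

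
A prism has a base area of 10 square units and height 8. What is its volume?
Volume = base area * height
Volume = 10 * 8
Volume = 80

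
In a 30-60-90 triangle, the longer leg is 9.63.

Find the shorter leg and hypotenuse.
In a 30-60-90 triangle, sides are in ratio 1 : √3 : 2.
Long leg = short leg·√3  →  short leg = 9.63/√3 = 5.56
Hypotenuse = 2·(short leg) = 2·9.63/√3 = 11.12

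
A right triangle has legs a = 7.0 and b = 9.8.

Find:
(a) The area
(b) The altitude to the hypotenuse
(a) Area = ½ab = ½·7.0·9.8 = 34.3
(b) Hypotenuse c = √(7.0² + 9.8²) = √145.04 = 12.0433
    Area = ½·c·h_c  →  h_c = 2·Area/c = 2·34.3/12.0433 = 5.696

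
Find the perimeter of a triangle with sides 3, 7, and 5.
Perimeter = sum of all sides
Perimeter = 3 + 7 + 5
Perimeter = 15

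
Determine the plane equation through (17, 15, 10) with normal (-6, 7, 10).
d = n·P = (-6)(17) + (7)(15) + (10)(10) = 103
Plane: -6x + 7y + 10z = 103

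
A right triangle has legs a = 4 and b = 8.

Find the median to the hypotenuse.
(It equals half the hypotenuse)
Hypotenuse c = √(4² + 8²) = √80 = 8.94427
Median to hypotenuse = c/2 = 4.472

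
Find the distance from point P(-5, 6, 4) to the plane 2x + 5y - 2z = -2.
d = |2(-5) + 5(6) + (-2)(4) - (-2)| / √(2² + 5² + (-2)²) = 14/√33 = 2.437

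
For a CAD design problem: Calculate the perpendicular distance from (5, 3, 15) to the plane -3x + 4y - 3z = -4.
d = |(-3)(5) + 4(3) + (-3)(15) - (-4)| / √((-3)² + 4² + (-3)²) = 44/√34 = 7.546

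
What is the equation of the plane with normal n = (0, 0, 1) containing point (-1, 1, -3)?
d = n·P = (0)(-1) + (0)(1) + (1)(-3) = -3
Plane: z = -3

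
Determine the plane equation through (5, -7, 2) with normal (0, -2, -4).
d = n·P = (0)(5) + (-2)(-7) + (-4)(2) = 6
Plane: -2y - 4z = 6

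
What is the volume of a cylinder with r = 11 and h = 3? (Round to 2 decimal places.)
Volume = pi * r² * h
Volume = pi * 11² * 3
Volume = pi * 121 * 3
Volume = pi * 363
Volume = 1140.40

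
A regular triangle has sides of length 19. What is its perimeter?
Perimeter = number of sides * side length
Perimeter = 3 * 19
Perimeter = 57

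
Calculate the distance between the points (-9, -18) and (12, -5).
Using the distance formula: d = sqrt((x₂-x₁)² + (y₂-y₁)²)
dx = 12 - (-9) = 21
dy = (-5) - (-18) = 13
d = sqrt(21² + 13²) = sqrt(441 + 169) = sqrt(610) = 24.70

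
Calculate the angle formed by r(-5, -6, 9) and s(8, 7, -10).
r·s = -172, |r|² = 142, |s|² = 213
cos θ = -172/√30246 ≈ -0.989
θ ≈ 171.5°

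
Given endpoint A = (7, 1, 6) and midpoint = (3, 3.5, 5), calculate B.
B = (2×3 - 7, 2×3.5 - 1, 2×5 - 6) = (-1, 6, 4)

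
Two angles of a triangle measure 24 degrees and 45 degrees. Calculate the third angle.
Sum of angles in a triangle = 180 degrees
Third angle = 180 - 24 - 45
Third angle = 111 degrees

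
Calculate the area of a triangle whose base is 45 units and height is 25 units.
Area = (1/2) * base * height
Area = (1/2) * 45 * 25
Area = 562.50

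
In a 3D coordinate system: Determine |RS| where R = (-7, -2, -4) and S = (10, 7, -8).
d = √[(17)² + (9)² + (-4)²] = √386 = 19.65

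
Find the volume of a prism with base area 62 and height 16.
Volume = base area * height
Volume = 62 * 16
Volume = 992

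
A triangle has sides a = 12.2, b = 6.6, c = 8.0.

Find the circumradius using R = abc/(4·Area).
s = (a+b+c)/2 = 13.4
Area = √(s(s-a)(s-b)(s-c)) = √(13.4·1.2·6.8·5.4) = 24.2993
R = abc/(4·Area) = (12.2·6.6·8.0)/(4·24.2993) = 644.16/97.1972 = 6.627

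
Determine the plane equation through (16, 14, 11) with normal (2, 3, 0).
d = n·P = (2)(16) + (3)(14) + (0)(11) = 74
Plane: 2x + 3y = 74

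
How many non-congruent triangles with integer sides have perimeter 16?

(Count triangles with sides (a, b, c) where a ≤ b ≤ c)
With a ≤ b ≤ c and a + b + c = 16, the triangle inequality a + b > c gives c < 16/2, so c ≤ 7.
Iterate a from 1 to ⌊p/3⌋ = 5; for each a, b ranges from a to ⌊(p−a)/2⌋ with c = p − a − b, keeping only c ≥ b.
Triples: (2, 7, 7), (3, 6, 7), (4, 5, 7), …
Count = 5 triangles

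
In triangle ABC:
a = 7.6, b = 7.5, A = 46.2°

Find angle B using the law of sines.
sin(B)/b = sin(A)/a
sin(B) = b·sin(A)/a = 7.5·sin(46.2°)/7.6 = 0.712263
B = arcsin(0.712263) = 45.42°  (b ≤ a, so B ≤ A and the acute solution is unique)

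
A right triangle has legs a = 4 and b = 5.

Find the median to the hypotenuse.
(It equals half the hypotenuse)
Hypotenuse c = √(4² + 5²) = √41 = 6.40312
Median to hypotenuse = c/2 = 3.202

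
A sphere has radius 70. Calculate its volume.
Volume = (4/3) * pi * r³
Volume = (4/3) * pi * 70³
Volume = (4/3) * pi * 343000
Volume = 1436755.04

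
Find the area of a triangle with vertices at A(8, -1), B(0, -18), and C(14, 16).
Using the coordinate formula: Area = (1/2)|x₁(y₂-y₃) + x₂(y₃-y₁) + x₃(y₁-y₂)|
Area = (1/2)|8((-18)-16) + 0(16-(-1)) + 14((-1)-(-18))|
Area = (1/2)|8*(-34) + 0*17 + 14*17|
Area = (1/2)|(-272) + 0 + 238|
Area = (1/2)*34 = 17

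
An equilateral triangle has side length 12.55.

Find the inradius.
For an equilateral triangle, r = s/(2√3) where s is the side.
r = 12.55/(2√3) = 12.55/3.464102 = 3.623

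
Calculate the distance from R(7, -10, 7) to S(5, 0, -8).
d = √[(-2)² + (10)² + (-15)²] = √329 = 18.14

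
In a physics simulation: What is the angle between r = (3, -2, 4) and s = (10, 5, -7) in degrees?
r·s = -8, |r|² = 29, |s|² = 174
cos θ = -8/√5046 ≈ -0.1126
θ ≈ 96.47°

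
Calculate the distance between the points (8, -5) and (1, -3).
Using the distance formula: d = sqrt((x₂-x₁)² + (y₂-y₁)²)
dx = 1 - 8 = -7
dy = (-3) - (-5) = 2
d = sqrt((-7)² + 2²) = sqrt(49 + 4) = sqrt(53) = 7.28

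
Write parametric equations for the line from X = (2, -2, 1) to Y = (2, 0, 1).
Direction vector d = Y - X = (0, 2, 0)
x = 2, y = -2 + 2t, z = 1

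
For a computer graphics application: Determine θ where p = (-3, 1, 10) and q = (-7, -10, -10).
p·q = -89, |p|² = 110, |q|² = 249
cos θ = -89/√27390 ≈ -0.5378
θ ≈ 122.5°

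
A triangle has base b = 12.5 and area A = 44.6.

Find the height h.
A = ½bh  →  h = 2A/b
h = 2·44.6/12.5 = 7.136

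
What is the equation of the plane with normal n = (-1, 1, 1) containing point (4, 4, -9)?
d = n·P = (-1)(4) + (1)(4) + (1)(-9) = -9
Plane: -x + y + z = -9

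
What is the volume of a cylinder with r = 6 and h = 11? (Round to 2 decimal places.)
Volume = pi * r² * h
Volume = pi * 6² * 11
Volume = pi * 36 * 11
Volume = pi * 396
Volume = 1244.07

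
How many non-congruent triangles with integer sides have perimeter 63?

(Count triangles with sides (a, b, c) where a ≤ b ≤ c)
With a ≤ b ≤ c and a + b + c = 63, the triangle inequality a + b > c gives c < 63/2, so c ≤ 31.
Iterate a from 1 to ⌊p/3⌋ = 21; for each a, b ranges from a to ⌊(p−a)/2⌋ with c = p − a − b, keeping only c ≥ b.
Triples: (1, 31, 31), (2, 30, 31), (3, 29, 31), …
Count = 91 triangles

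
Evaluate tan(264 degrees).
tan(264 degrees) = 9.5144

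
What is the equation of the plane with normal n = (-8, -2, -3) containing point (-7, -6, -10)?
d = n·P = (-8)(-7) + (-2)(-6) + (-3)(-10) = 98
Plane: -8x - 2y - 3z = 98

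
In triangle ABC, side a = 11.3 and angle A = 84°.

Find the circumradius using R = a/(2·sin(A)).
R = a/(2·sin(A)) = 11.3/(2·sin(84°))
R = 11.3/(2·0.994522) = 11.3/1.989044 = 5.681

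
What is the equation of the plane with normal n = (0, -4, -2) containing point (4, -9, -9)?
d = n·P = (0)(4) + (-4)(-9) + (-2)(-9) = 54
Plane: -4y - 2z = 54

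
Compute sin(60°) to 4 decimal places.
sin(60 degrees) = sqrt(3)/2
Decimal approximation: 0.866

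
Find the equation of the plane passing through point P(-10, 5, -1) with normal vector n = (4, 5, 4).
d = n·P = (4)(-10) + (5)(5) + (4)(-1) = -19
Plane: 4x + 5y + 4z = -19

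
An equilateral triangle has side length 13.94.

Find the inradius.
For an equilateral triangle, r = s/(2√3) where s is the side.
r = 13.94/(2√3) = 13.94/3.464102 = 4.024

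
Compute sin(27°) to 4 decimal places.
sin(27 degrees) = 0.454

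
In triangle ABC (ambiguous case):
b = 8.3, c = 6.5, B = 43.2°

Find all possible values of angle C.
sin(C)/c = sin(B)/b  →  sin(C) = c·sin(B)/b = 6.5·sin(43.2°)/8.3 = 0.536091
C₁ = arcsin(0.536091) = 32.42°,  C₂ = 180° - C₁ = 147.58°
Check C₂: A = 180° - 43.2° - 147.58° = -10.78° ≤ 0, rejected
C = 32.42° (one solution)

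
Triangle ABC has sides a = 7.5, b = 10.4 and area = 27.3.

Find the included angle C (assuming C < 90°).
Area = ½ab·sin(C)  →  sin(C) = 2·Area/(ab)
sin(C) = 2·27.3/(7.5·10.4) = 0.700000
C = arcsin(0.700000) = 44.43°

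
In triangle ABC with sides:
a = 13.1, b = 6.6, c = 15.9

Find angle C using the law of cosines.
cos(C) = (a² + b² - c²)/(2ab)
cos(C) = (13.1² + 6.6² - 15.9²)/(2·13.1·6.6) = -37.64/172.92 = -0.217673
C = arccos(-0.217673) = 102.6°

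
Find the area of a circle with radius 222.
Area = pi * r²
Area = pi * 222²
Area = pi * 49284
Area = 154830.25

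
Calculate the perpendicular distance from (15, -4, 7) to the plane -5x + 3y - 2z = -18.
d = |(-5)(15) + 3(-4) + (-2)(7) - (-18)| / √((-5)² + 3² + (-2)²) = 83/√38 = 13.46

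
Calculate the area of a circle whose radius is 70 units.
Area = pi * r²
Area = pi * 70²
Area = pi * 4900
Area = 15393.80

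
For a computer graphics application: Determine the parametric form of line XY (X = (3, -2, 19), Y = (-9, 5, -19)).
Direction vector d = Y - X = (-12, 7, -38)
x = 3 - 12t, y = -2 + 7t, z = 19 - 38t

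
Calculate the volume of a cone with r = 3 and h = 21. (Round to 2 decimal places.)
Volume = (1/3) * pi * r² * h
Volume = (1/3) * pi * 3² * 21
Volume = (1/3) * pi * 9 * 21
Volume = (1/3) * pi * 189
Volume = 197.92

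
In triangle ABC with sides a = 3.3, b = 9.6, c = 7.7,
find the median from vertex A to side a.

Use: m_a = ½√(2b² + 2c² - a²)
m_a = ½√(2·9.6² + 2·7.7² - 3.3²)
m_a = ½√(184.32 + 118.58 - 10.89) = ½√292.01 = 8.544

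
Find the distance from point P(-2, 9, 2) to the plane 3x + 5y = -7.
d = |3(-2) + 5(9) + 0(2) - (-7)| / √(3² + 5² + 0²) = 46/√34 = 7.889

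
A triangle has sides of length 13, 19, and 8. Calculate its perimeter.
Perimeter = sum of all sides
Perimeter = 13 + 19 + 8
Perimeter = 40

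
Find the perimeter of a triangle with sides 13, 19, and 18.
Perimeter = sum of all sides
Perimeter = 13 + 19 + 18
Perimeter = 50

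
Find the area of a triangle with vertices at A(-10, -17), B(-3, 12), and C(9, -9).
Using the coordinate formula: Area = (1/2)|x₁(y₂-y₃) + x₂(y₃-y₁) + x₃(y₁-y₂)|
Area = (1/2)|(-10)(12-(-9)) + (-3)((-9)-(-17)) + 9((-17)-12)|
Area = (1/2)|(-10)*21 + (-3)*8 + 9*(-29)|
Area = (1/2)|(-210) + (-24) + (-261)|
Area = (1/2)*495 = 247.50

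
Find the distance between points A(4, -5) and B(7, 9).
Using the distance formula: d = sqrt((x₂-x₁)² + (y₂-y₁)²)
dx = 7 - 4 = 3
dy = 9 - (-5) = 14
d = sqrt(3² + 14²) = sqrt(9 + 196) = sqrt(205) = 14.32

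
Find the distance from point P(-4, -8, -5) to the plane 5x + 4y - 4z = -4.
d = |5(-4) + 4(-8) + (-4)(-5) - (-4)| / √(5² + 4² + (-4)²) = 28/√57 = 3.709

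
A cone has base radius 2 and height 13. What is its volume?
Volume = (1/3) * pi * r² * h
Volume = (1/3) * pi * 2² * 13
Volume = (1/3) * pi * 4 * 13
Volume = (1/3) * pi * 52
Volume = 54.45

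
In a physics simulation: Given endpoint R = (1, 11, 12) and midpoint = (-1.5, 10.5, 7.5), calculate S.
S = (2×(-1.5) - 1, 2×10.5 - 11, 2×7.5 - 12) = (-4, 10, 3)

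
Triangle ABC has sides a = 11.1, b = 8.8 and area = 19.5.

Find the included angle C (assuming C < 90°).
Area = ½ab·sin(C)  →  sin(C) = 2·Area/(ab)
sin(C) = 2·19.5/(11.1·8.8) = 0.399263
C = arcsin(0.399263) = 23.53°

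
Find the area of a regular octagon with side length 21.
For a regular 8-gon with side length s = 21:
Apothem a = s / (2*tan(pi/8)) = 21 / (2*tan(pi/8)) ≈ 25.34924
Perimeter P = 8 * 21 = 168
Area = (1/2) * P * a = (1/2) * 168 * 25.34924 = 2129.34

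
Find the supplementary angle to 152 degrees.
Supplementary angles sum to 180 degrees.
Other angle = 180 - 152
Other angle = 28 degrees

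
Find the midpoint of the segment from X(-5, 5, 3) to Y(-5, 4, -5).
Midpoint = ((-5-5)/2, (5+4)/2, (3-5)/2) = (-5, 4.5, -1)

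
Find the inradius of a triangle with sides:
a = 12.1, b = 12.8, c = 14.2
s = (a+b+c)/2 = (12.1+12.8+14.2)/2 = 19.55
Area = √(s(s-a)(s-b)(s-c)) = √(19.55·7.45·6.75·5.35) = 72.5238
r = Area/s = 72.5238/19.55 = 3.71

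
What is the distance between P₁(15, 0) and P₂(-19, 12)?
Using the distance formula: d = sqrt((x₂-x₁)² + (y₂-y₁)²)
dx = (-19) - 15 = -34
dy = 12 - 0 = 12
d = sqrt((-34)² + 12²) = sqrt(1156 + 144) = sqrt(1300) = 36.06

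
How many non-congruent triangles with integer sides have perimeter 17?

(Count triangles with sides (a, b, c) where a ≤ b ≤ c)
With a ≤ b ≤ c and a + b + c = 17, the triangle inequality a + b > c gives c < 17/2, so c ≤ 8.
Iterate a from 1 to ⌊p/3⌋ = 5; for each a, b ranges from a to ⌊(p−a)/2⌋ with c = p − a − b, keeping only c ≥ b.
Triples: (1, 8, 8), (2, 7, 8), (3, 6, 8), …
Count = 8 triangles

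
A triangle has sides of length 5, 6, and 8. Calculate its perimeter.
Perimeter = sum of all sides
Perimeter = 5 + 6 + 8
Perimeter = 19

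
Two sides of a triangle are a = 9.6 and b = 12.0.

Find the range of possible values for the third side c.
By the triangle inequality: |a - b| < c < a + b
|9.6 - 12.0| < c < 9.6 + 12.0
2.4 < c < 21.6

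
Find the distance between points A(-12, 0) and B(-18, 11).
Using the distance formula: d = sqrt((x₂-x₁)² + (y₂-y₁)²)
dx = (-18) - (-12) = -6
dy = 11 - 0 = 11
d = sqrt((-6)² + 11²) = sqrt(36 + 121) = sqrt(157) = 12.53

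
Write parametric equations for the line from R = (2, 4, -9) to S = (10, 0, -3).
Direction vector d = S - R = (8, -4, 6)
x = 2 + 8t, y = 4 - 4t, z = -9 + 6t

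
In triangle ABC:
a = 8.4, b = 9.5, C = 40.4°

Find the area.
Using A = ½ab·sin(C):
A = ½·8.4·9.5·sin(40.4°) = ½·79.8·0.648120 = 25.86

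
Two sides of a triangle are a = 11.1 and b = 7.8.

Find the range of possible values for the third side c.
By the triangle inequality: |a - b| < c < a + b
|11.1 - 7.8| < c < 11.1 + 7.8
3.3 < c < 18.9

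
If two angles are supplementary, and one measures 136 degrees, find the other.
Supplementary angles sum to 180 degrees.
Other angle = 180 - 136
Other angle = 44 degrees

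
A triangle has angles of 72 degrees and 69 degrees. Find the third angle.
Sum of angles in a triangle = 180 degrees
Third angle = 180 - 72 - 69
Third angle = 39 degrees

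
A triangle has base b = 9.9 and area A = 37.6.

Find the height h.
A = ½bh  →  h = 2A/b
h = 2·37.6/9.9 = 7.596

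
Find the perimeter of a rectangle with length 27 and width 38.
Perimeter = 2 * (length + width)
Perimeter = 2 * (27 + 38)
Perimeter = 2 * 65
Perimeter = 130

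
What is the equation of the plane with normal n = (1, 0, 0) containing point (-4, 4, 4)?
d = n·P = (1)(-4) + (0)(4) + (0)(4) = -4
Plane: x = -4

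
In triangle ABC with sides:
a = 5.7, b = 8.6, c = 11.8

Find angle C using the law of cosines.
cos(C) = (a² + b² - c²)/(2ab)
cos(C) = (5.7² + 8.6² - 11.8²)/(2·5.7·8.6) = -32.79/98.04 = -0.334455
C = arccos(-0.334455) = 109.5°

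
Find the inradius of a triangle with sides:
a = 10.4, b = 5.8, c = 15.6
s = (a+b+c)/2 = (10.4+5.8+15.6)/2 = 15.9
Area = √(s(s-a)(s-b)(s-c)) = √(15.9·5.5·10.1·0.3) = 16.278
r = Area/s = 16.278/15.9 = 1.024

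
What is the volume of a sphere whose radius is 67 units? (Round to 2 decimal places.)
Volume = (4/3) * pi * r³
Volume = (4/3) * pi * 67³
Volume = (4/3) * pi * 300763
Volume = 1259833.11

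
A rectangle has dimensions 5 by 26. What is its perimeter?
Perimeter = 2 * (length + width)
Perimeter = 2 * (5 + 26)
Perimeter = 2 * 31
Perimeter = 62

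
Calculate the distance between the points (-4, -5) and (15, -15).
Using the distance formula: d = sqrt((x₂-x₁)² + (y₂-y₁)²)
dx = 15 - (-4) = 19
dy = (-15) - (-5) = -10
d = sqrt(19² + (-10)²) = sqrt(361 + 100) = sqrt(461) = 21.47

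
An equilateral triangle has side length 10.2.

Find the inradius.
For an equilateral triangle, r = s/(2√3) where s is the side.
r = 10.2/(2√3) = 10.2/3.464102 = 2.944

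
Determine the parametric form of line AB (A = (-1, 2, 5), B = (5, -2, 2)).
Direction vector d = B - A = (6, -4, -3)
x = -1 + 6t, y = 2 - 4t, z = 5 - 3t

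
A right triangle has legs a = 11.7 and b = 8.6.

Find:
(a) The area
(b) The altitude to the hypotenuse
(a) Area = ½ab = ½·11.7·8.6 = 50.31
(b) Hypotenuse c = √(11.7² + 8.6²) = √210.85 = 14.5207
    Area = ½·c·h_c  →  h_c = 2·Area/c = 2·50.31/14.5207 = 6.929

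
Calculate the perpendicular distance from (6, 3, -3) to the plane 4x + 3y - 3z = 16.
d = |4(6) + 3(3) + (-3)(-3) - (16)| / √(4² + 3² + (-3)²) = 26/√34 = 4.459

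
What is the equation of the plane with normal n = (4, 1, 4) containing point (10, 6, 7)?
d = n·P = (4)(10) + (1)(6) + (4)(7) = 74
Plane: 4x + y + 4z = 74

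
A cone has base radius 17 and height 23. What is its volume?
Volume = (1/3) * pi * r² * h
Volume = (1/3) * pi * 17² * 23
Volume = (1/3) * pi * 289 * 23
Volume = (1/3) * pi * 6647
Volume = 6960.72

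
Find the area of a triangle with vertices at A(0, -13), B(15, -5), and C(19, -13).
Using the coordinate formula: Area = (1/2)|x₁(y₂-y₃) + x₂(y₃-y₁) + x₃(y₁-y₂)|
Area = (1/2)|0((-5)-(-13)) + 15((-13)-(-13)) + 19((-13)-(-5))|
Area = (1/2)|0*8 + 15*0 + 19*(-8)|
Area = (1/2)|0 + 0 + (-152)|
Area = (1/2)*152 = 76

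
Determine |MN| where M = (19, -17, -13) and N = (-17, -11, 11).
d = √[(-36)² + (6)² + (24)²] = √1908 = 43.68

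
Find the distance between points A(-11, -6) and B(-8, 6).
Using the distance formula: d = sqrt((x₂-x₁)² + (y₂-y₁)²)
dx = (-8) - (-11) = 3
dy = 6 - (-6) = 12
d = sqrt(3² + 12²) = sqrt(9 + 144) = sqrt(153) = 12.37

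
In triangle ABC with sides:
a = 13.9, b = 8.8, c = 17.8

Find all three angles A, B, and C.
By the law of cosines:
cos(A) = (b² + c² - a²)/(2bc) = 0.641822  →  A = 50.07°
cos(B) = (a² + c² - b²)/(2ac) = 0.874242  →  B = 29.04°
cos(C) = (a² + b² - c²)/(2ab) = -0.188808  →  C = 100.9°
Check: A + B + C = 180.0° ✓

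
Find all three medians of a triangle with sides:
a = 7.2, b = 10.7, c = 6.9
Using m_x = ½√(2y² + 2z² - x²):
m_a = ½√(2·10.7² + 2·6.9² - 7.2²) = ½√272.36 = 8.252
m_b = ½√(2·7.2² + 2·6.9² - 10.7²) = ½√84.41 = 4.594
m_c = ½√(2·7.2² + 2·10.7² - 6.9²) = ½√285.05 = 8.442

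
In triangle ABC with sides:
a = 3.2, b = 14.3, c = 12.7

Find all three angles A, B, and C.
By the law of cosines:
cos(A) = (b² + c² - a²)/(2bc) = 0.978856  →  A = 11.8°
cos(B) = (a² + c² - b²)/(2ac) = -0.405512  →  B = 113.9°
cos(C) = (a² + b² - c²)/(2ab) = 0.583916  →  C = 54.27°
Check: A + B + C = 180.0° ✓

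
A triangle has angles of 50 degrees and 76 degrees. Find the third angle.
Sum of angles in a triangle = 180 degrees
Third angle = 180 - 50 - 76
Third angle = 54 degrees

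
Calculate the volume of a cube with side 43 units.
Volume = s³
Volume = 43³
Volume = 79507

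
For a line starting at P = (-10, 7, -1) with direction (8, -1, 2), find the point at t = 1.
P(1) = (-10 + 8(1), 7 + (-1)(1), -1 + 2(1)) = (-2, 6, 1)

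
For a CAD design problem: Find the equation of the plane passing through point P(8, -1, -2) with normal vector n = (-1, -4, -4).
d = n·P = (-1)(8) + (-4)(-1) + (-4)(-2) = 4
Plane: -x - 4y - 4z = 4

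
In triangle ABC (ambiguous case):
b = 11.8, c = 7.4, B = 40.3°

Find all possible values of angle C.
sin(C)/c = sin(B)/b  →  sin(C) = c·sin(B)/b = 7.4·sin(40.3°)/11.8 = 0.405614
C₁ = arcsin(0.405614) = 23.93°,  C₂ = 180° - C₁ = 156.07°
Check C₂: A = 180° - 40.3° - 156.07° = -16.37° ≤ 0, rejected
C = 23.93° (one solution)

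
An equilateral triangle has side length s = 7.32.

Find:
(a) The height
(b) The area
(a) Height h = s·√3/2 = 7.32·√3/2 = 6.339
(b) Area = (√3/4)·s² = (√3/4)·7.32² = (√3/4)·53.5824 = 23.2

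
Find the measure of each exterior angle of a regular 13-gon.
Exterior angle of a regular n-gon = 360/n
Exterior angle = 360/13
Exterior angle = 27.69 degrees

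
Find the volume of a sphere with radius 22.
Volume = (4/3) * pi * r³
Volume = (4/3) * pi * 22³
Volume = (4/3) * pi * 10648
Volume = 44602.24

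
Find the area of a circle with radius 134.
Area = pi * r²
Area = pi * 134²
Area = pi * 17956
Area = 56410.44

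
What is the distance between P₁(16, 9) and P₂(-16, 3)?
Using the distance formula: d = sqrt((x₂-x₁)² + (y₂-y₁)²)
dx = (-16) - 16 = -32
dy = 3 - 9 = -6
d = sqrt((-32)² + (-6)²) = sqrt(1024 + 36) = sqrt(1060) = 32.56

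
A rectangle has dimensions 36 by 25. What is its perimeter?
Perimeter = 2 * (length + width)
Perimeter = 2 * (36 + 25)
Perimeter = 2 * 61
Perimeter = 122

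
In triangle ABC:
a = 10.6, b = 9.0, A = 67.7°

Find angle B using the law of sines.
sin(B)/b = sin(A)/a
sin(B) = b·sin(A)/a = 9.0·sin(67.7°)/10.6 = 0.785555
B = arcsin(0.785555) = 51.77°  (b ≤ a, so B ≤ A and the acute solution is unique)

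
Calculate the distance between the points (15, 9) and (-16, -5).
Using the distance formula: d = sqrt((x₂-x₁)² + (y₂-y₁)²)
dx = (-16) - 15 = -31
dy = (-5) - 9 = -14
d = sqrt((-31)² + (-14)²) = sqrt(961 + 196) = sqrt(1157) = 34.01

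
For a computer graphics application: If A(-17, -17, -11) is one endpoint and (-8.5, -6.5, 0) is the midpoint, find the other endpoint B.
B = (2×(-8.5) - (-17), 2×(-6.5) - (-17), 2×0 - (-11)) = (0, 4, 11)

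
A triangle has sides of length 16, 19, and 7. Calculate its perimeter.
Perimeter = sum of all sides
Perimeter = 16 + 19 + 7
Perimeter = 42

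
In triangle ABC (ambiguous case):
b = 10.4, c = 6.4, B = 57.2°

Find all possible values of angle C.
sin(C)/c = sin(B)/b  →  sin(C) = c·sin(B)/b = 6.4·sin(57.2°)/10.4 = 0.517272
C₁ = arcsin(0.517272) = 31.15°,  C₂ = 180° - C₁ = 148.85°
Check C₂: A = 180° - 57.2° - 148.85° = -26.05° ≤ 0, rejected
C = 31.15° (one solution)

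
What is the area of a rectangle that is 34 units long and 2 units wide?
Area = length * width
Area = 34 * 2
Area = 68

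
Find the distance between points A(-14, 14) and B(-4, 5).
Using the distance formula: d = sqrt((x₂-x₁)² + (y₂-y₁)²)
dx = (-4) - (-14) = 10
dy = 5 - 14 = -9
d = sqrt(10² + (-9)²) = sqrt(100 + 81) = sqrt(181) = 13.45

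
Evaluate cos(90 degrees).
cos(90 degrees) = 0
Decimal approximation: 0.0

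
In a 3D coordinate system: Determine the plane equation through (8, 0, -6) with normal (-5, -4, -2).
d = n·P = (-5)(8) + (-4)(0) + (-2)(-6) = -28
Plane: -5x - 4y - 2z = -28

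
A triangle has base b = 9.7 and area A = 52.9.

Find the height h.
A = ½bh  →  h = 2A/b
h = 2·52.9/9.7 = 10.91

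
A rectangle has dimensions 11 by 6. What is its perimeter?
Perimeter = 2 * (length + width)
Perimeter = 2 * (11 + 6)
Perimeter = 2 * 17
Perimeter = 34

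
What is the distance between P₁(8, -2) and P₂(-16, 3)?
Using the distance formula: d = sqrt((x₂-x₁)² + (y₂-y₁)²)
dx = (-16) - 8 = -24
dy = 3 - (-2) = 5
d = sqrt((-24)² + 5²) = sqrt(576 + 25) = sqrt(601) = 24.52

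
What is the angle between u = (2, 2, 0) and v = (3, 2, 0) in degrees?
u·v = 10, |u|² = 8, |v|² = 13
cos θ = 10/√104 ≈ 0.9806
θ ≈ 11.31°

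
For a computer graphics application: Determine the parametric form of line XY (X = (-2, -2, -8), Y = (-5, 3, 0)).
Direction vector d = Y - X = (-3, 5, 8)
x = -2 - 3t, y = -2 + 5t, z = -8 + 8t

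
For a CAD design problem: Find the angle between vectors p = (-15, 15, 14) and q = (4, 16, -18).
p·q = -72, |p|² = 646, |q|² = 596
cos θ = -72/√385016 ≈ -0.116
θ ≈ 96.66°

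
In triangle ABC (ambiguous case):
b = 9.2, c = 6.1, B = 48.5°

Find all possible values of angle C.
sin(C)/c = sin(B)/b  →  sin(C) = c·sin(B)/b = 6.1·sin(48.5°)/9.2 = 0.496590
C₁ = arcsin(0.496590) = 29.77°,  C₂ = 180° - C₁ = 150.23°
Check C₂: A = 180° - 48.5° - 150.23° = -18.73° ≤ 0, rejected
C = 29.77° (one solution)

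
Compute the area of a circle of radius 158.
Area = pi * r²
Area = pi * 158²
Area = pi * 24964
Area = 78426.72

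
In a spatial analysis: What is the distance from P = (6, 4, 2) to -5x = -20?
d = |(-5)(6) + 0(4) + 0(2) - (-20)| / √((-5)² + 0² + 0²) = 10/√25 = 2.0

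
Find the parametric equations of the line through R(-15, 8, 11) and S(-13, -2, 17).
Direction vector d = S - R = (2, -10, 6)
x = -15 + 2t, y = 8 - 10t, z = 11 + 6t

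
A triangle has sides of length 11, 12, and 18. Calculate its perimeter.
Perimeter = sum of all sides
Perimeter = 11 + 12 + 18
Perimeter = 41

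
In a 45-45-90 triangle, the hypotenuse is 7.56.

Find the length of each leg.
In a 45-45-90 triangle, hypotenuse = leg·√2  →  leg = hypotenuse/√2
leg = 7.56/√2 = 5.346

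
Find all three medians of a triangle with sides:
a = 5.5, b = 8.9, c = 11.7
Using m_x = ½√(2y² + 2z² - x²):
m_a = ½√(2·8.9² + 2·11.7² - 5.5²) = ½√401.95 = 10.02
m_b = ½√(2·5.5² + 2·11.7² - 8.9²) = ½√255.07 = 7.985
m_c = ½√(2·5.5² + 2·8.9² - 11.7²) = ½√82.03 = 4.529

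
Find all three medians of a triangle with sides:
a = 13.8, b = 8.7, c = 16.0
Using m_x = ½√(2y² + 2z² - x²):
m_a = ½√(2·8.7² + 2·16.0² - 13.8²) = ½√472.94 = 10.87
m_b = ½√(2·13.8² + 2·16.0² - 8.7²) = ½√817.19 = 14.29
m_c = ½√(2·13.8² + 2·8.7² - 16.0²) = ½√276.26 = 8.311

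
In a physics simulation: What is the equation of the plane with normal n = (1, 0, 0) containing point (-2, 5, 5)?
d = n·P = (1)(-2) + (0)(5) + (0)(5) = -2
Plane: x = -2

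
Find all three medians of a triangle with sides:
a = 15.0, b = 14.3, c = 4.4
Using m_x = ½√(2y² + 2z² - x²):
m_a = ½√(2·14.3² + 2·4.4² - 15.0²) = ½√222.7 = 7.462
m_b = ½√(2·15.0² + 2·4.4² - 14.3²) = ½√284.23 = 8.43
m_c = ½√(2·15.0² + 2·14.3² - 4.4²) = ½√839.62 = 14.49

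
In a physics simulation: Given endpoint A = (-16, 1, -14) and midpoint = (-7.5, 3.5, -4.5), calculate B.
B = (2×(-7.5) - (-16), 2×3.5 - 1, 2×(-4.5) - (-14)) = (1, 6, 5)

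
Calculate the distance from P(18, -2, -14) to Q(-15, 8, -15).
d = √[(-33)² + (10)² + (-1)²] = √1190 = 34.5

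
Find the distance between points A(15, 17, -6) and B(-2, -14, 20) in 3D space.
d = √[(-17)² + (-31)² + (26)²] = √1926 = 43.89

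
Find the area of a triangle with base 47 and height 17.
Area = (1/2) * base * height
Area = (1/2) * 47 * 17
Area = 399.50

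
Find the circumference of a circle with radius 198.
Circumference = 2 * pi * r
Circumference = 2 * pi * 198
Circumference = 1244.07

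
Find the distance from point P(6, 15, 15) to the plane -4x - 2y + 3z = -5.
d = |(-4)(6) + (-2)(15) + 3(15) - (-5)| / √((-4)² + (-2)² + 3²) = 4/√29 = 0.7428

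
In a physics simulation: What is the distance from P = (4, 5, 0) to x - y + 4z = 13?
d = |1(4) + (-1)(5) + 4(0) - (13)| / √(1² + (-1)² + 4²) = 14/√18 = 3.3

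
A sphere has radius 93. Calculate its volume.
Volume = (4/3) * pi * r³
Volume = (4/3) * pi * 93³
Volume = (4/3) * pi * 804357
Volume = 3369282.72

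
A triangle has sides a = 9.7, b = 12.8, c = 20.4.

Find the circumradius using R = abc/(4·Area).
s = (a+b+c)/2 = 21.45
Area = √(s(s-a)(s-b)(s-c)) = √(21.45·11.75·8.65·1.05) = 47.8449
R = abc/(4·Area) = (9.7·12.8·20.4)/(4·47.8449) = 2532.864/191.3796 = 13.23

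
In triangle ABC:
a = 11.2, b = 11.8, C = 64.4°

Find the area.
Using A = ½ab·sin(C):
A = ½·11.2·11.8·sin(64.4°) = ½·132.16·0.901833 = 59.59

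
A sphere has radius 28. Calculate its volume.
Volume = (4/3) * pi * r³
Volume = (4/3) * pi * 28³
Volume = (4/3) * pi * 21952
Volume = 91952.32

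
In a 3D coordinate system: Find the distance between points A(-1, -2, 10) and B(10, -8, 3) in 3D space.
d = √[(11)² + (-6)² + (-7)²] = √206 = 14.35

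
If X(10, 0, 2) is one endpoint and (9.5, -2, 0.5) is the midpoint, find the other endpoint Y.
Y = (2×9.5 - 10, 2×(-2) - 0, 2×0.5 - 2) = (9, -4, -1)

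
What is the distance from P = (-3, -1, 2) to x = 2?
d = |1(-3) + 0(-1) + 0(2) - (2)| / √(1² + 0² + 0²) = 5/√1 = 5.0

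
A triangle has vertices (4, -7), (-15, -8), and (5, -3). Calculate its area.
Using the coordinate formula: Area = (1/2)|x₁(y₂-y₃) + x₂(y₃-y₁) + x₃(y₁-y₂)|
Area = (1/2)|4((-8)-(-3)) + (-15)((-3)-(-7)) + 5((-7)-(-8))|
Area = (1/2)|4*(-5) + (-15)*4 + 5*1|
Area = (1/2)|(-20) + (-60) + 5|
Area = (1/2)*75 = 37.50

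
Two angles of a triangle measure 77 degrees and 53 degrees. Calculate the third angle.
Sum of angles in a triangle = 180 degrees
Third angle = 180 - 77 - 53
Third angle = 50 degrees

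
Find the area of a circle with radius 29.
Area = pi * r²
Area = pi * 29²
Area = pi * 841
Area = 2642.08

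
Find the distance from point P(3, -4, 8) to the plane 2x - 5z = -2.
d = |2(3) + 0(-4) + (-5)(8) - (-2)| / √(2² + 0² + (-5)²) = 32/√29 = 5.942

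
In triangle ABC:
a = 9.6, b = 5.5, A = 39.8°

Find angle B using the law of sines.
sin(B)/b = sin(A)/a
sin(B) = b·sin(A)/a = 5.5·sin(39.8°)/9.6 = 0.366730
B = arcsin(0.366730) = 21.51°  (b ≤ a, so B ≤ A and the acute solution is unique)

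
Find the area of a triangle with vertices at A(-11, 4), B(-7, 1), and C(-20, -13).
Using the coordinate formula: Area = (1/2)|x₁(y₂-y₃) + x₂(y₃-y₁) + x₃(y₁-y₂)|
Area = (1/2)|(-11)(1-(-13)) + (-7)((-13)-4) + (-20)(4-1)|
Area = (1/2)|(-11)*14 + (-7)*(-17) + (-20)*3|
Area = (1/2)|(-154) + 119 + (-60)|
Area = (1/2)*95 = 47.50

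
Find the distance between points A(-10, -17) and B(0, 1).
Using the distance formula: d = sqrt((x₂-x₁)² + (y₂-y₁)²)
dx = 0 - (-10) = 10
dy = 1 - (-17) = 18
d = sqrt(10² + 18²) = sqrt(100 + 324) = sqrt(424) = 20.59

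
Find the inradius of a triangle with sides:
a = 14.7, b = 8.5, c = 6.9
s = (a+b+c)/2 = (14.7+8.5+6.9)/2 = 15.05
Area = √(s(s-a)(s-b)(s-c)) = √(15.05·0.35·6.55·8.15) = 16.7688
r = Area/s = 16.7688/15.05 = 1.114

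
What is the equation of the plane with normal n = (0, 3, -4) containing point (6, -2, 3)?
d = n·P = (0)(6) + (3)(-2) + (-4)(3) = -18
Plane: 3y - 4z = -18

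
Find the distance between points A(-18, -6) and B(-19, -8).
Using the distance formula: d = sqrt((x₂-x₁)² + (y₂-y₁)²)
dx = (-19) - (-18) = -1
dy = (-8) - (-6) = -2
d = sqrt((-1)² + (-2)²) = sqrt(1 + 4) = sqrt(5) = 2.24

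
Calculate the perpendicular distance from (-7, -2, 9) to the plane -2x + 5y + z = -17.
d = |(-2)(-7) + 5(-2) + 1(9) - (-17)| / √((-2)² + 5² + 1²) = 30/√30 = 5.477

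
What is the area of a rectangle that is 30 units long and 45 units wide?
Area = length * width
Area = 30 * 45
Area = 1350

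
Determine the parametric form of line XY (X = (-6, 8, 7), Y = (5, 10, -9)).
Direction vector d = Y - X = (11, 2, -16)
x = -6 + 11t, y = 8 + 2t, z = 7 - 16t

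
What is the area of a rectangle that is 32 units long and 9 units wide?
Area = length * width
Area = 32 * 9
Area = 288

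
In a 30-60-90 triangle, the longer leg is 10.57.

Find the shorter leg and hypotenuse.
In a 30-60-90 triangle, sides are in ratio 1 : √3 : 2.
Long leg = short leg·√3  →  short leg = 10.57/√3 = 6.103
Hypotenuse = 2·(short leg) = 2·10.57/√3 = 12.21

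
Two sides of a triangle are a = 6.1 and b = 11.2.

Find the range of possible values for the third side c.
By the triangle inequality: |a - b| < c < a + b
|6.1 - 11.2| < c < 6.1 + 11.2
5.1 < c < 17.3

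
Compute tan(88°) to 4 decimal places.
tan(88 degrees) = 28.6363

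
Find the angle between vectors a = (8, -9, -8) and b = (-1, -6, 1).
a·b = 38, |a|² = 209, |b|² = 38
cos θ = 38/√7942 ≈ 0.4264
θ ≈ 64.76°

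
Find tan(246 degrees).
tan(246 degrees) = 2.246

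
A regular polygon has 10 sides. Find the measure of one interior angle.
Interior angle of a regular n-gon = (n-2)*180/n
Interior angle = (10-2)*180/10
Interior angle = 8*180/10
Interior angle = 1440/10
Interior angle = 144 degrees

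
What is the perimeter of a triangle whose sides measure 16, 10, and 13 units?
Perimeter = sum of all sides
Perimeter = 16 + 10 + 13
Perimeter = 39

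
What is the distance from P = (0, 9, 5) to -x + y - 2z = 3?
d = |(-1)(0) + 1(9) + (-2)(5) - (3)| / √((-1)² + 1² + (-2)²) = 4/√6 = 1.633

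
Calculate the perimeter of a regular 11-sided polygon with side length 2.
Perimeter = number of sides * side length
Perimeter = 11 * 2
Perimeter = 22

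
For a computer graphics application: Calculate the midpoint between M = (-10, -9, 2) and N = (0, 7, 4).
Midpoint = ((-10+0)/2, (-9+7)/2, (2+4)/2) = (-5, -1, 3)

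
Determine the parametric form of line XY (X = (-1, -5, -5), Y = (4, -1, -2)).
Direction vector d = Y - X = (5, 4, 3)
x = -1 + 5t, y = -5 + 4t, z = -5 + 3t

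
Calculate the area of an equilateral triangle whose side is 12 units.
Area = (sqrt(3)/4) * s²
Area = (sqrt(3)/4) * 12²
Area = (sqrt(3)/4) * 144
Area = 62.35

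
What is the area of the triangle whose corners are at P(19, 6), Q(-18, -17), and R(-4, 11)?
Using the coordinate formula: Area = (1/2)|x₁(y₂-y₃) + x₂(y₃-y₁) + x₃(y₁-y₂)|
Area = (1/2)|19((-17)-11) + (-18)(11-6) + (-4)(6-(-17))|
Area = (1/2)|19*(-28) + (-18)*5 + (-4)*23|
Area = (1/2)|(-532) + (-90) + (-92)|
Area = (1/2)*714 = 357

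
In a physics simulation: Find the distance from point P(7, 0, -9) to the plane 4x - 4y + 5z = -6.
d = |4(7) + (-4)(0) + 5(-9) - (-6)| / √(4² + (-4)² + 5²) = 11/√57 = 1.457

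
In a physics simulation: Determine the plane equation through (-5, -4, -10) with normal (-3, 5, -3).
d = n·P = (-3)(-5) + (5)(-4) + (-3)(-10) = 25
Plane: -3x + 5y - 3z = 25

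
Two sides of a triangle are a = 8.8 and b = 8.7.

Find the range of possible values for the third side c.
By the triangle inequality: |a - b| < c < a + b
|8.8 - 8.7| < c < 8.8 + 8.7
0.1 < c < 17.5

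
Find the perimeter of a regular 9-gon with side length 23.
Perimeter = number of sides * side length
Perimeter = 9 * 23
Perimeter = 207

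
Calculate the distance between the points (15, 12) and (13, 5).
Using the distance formula: d = sqrt((x₂-x₁)² + (y₂-y₁)²)
dx = 13 - 15 = -2
dy = 5 - 12 = -7
d = sqrt((-2)² + (-7)²) = sqrt(4 + 49) = sqrt(53) = 7.28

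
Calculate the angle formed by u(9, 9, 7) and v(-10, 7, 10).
u·v = 43, |u|² = 211, |v|² = 249
cos θ = 43/√52539 ≈ 0.1876
θ ≈ 79.19°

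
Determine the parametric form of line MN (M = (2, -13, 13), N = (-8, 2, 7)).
Direction vector d = N - M = (-10, 15, -6)
x = 2 - 10t, y = -13 + 15t, z = 13 - 6t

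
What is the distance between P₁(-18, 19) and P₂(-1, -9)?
Using the distance formula: d = sqrt((x₂-x₁)² + (y₂-y₁)²)
dx = (-1) - (-18) = 17
dy = (-9) - 19 = -28
d = sqrt(17² + (-28)²) = sqrt(289 + 784) = sqrt(1073) = 32.76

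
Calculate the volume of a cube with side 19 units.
Volume = s³
Volume = 19³
Volume = 6859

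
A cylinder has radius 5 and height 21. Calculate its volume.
Volume = pi * r² * h
Volume = pi * 5² * 21
Volume = pi * 25 * 21
Volume = pi * 525
Volume = 1649.34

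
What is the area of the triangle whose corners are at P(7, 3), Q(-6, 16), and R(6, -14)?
Using the coordinate formula: Area = (1/2)|x₁(y₂-y₃) + x₂(y₃-y₁) + x₃(y₁-y₂)|
Area = (1/2)|7(16-(-14)) + (-6)((-14)-3) + 6(3-16)|
Area = (1/2)|7*30 + (-6)*(-17) + 6*(-13)|
Area = (1/2)|210 + 102 + (-78)|
Area = (1/2)*234 = 117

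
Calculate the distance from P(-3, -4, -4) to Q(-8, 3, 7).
d = √[(-5)² + (7)² + (11)²] = √195 = 13.96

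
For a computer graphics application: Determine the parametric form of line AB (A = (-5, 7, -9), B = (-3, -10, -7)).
Direction vector d = B - A = (2, -17, 2)
x = -5 + 2t, y = 7 - 17t, z = -9 + 2t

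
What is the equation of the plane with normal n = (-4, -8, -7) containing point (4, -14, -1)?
d = n·P = (-4)(4) + (-8)(-14) + (-7)(-1) = 103
Plane: -4x - 8y - 7z = 103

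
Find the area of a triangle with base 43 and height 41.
Area = (1/2) * base * height
Area = (1/2) * 43 * 41
Area = 881.50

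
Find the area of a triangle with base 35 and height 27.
Area = (1/2) * base * height
Area = (1/2) * 35 * 27
Area = 472.50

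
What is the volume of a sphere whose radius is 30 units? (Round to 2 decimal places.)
Volume = (4/3) * pi * r³
Volume = (4/3) * pi * 30³
Volume = (4/3) * pi * 27000
Volume = 113097.34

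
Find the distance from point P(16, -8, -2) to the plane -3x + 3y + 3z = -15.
d = |(-3)(16) + 3(-8) + 3(-2) - (-15)| / √((-3)² + 3² + 3²) = 63/√27 = 12.12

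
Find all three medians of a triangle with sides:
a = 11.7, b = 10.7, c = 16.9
Using m_x = ½√(2y² + 2z² - x²):
m_a = ½√(2·10.7² + 2·16.9² - 11.7²) = ½√663.31 = 12.88
m_b = ½√(2·11.7² + 2·16.9² - 10.7²) = ½√730.51 = 13.51
m_c = ½√(2·11.7² + 2·10.7² - 16.9²) = ½√217.15 = 7.368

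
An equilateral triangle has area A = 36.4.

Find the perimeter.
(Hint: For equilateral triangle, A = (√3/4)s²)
A = (√3/4)s²  →  s² = 4A/√3 = 4·36.4/√3 = 84.0622
s = 9.16854
Perimeter = 3s = 27.51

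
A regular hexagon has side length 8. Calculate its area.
For a regular 6-gon with side length s = 8:
Apothem a = s / (2*tan(pi/6)) = 8 / (2*tan(pi/6)) ≈ 6.9282
Perimeter P = 6 * 8 = 48
Area = (1/2) * P * a = (1/2) * 48 * 6.9282 = 166.28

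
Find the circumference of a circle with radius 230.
Circumference = 2 * pi * r
Circumference = 2 * pi * 230
Circumference = 1445.13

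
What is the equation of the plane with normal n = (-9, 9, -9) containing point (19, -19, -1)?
d = n·P = (-9)(19) + (9)(-19) + (-9)(-1) = -333
Plane: -9x + 9y - 9z = -333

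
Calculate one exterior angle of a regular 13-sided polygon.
Exterior angle of a regular n-gon = 360/n
Exterior angle = 360/13
Exterior angle = 27.69 degrees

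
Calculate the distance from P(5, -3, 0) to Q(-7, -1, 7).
d = √[(-12)² + (2)² + (7)²] = √197 = 14.04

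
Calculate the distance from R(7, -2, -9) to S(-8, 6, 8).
d = √[(-15)² + (8)² + (17)²] = √578 = 24.04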